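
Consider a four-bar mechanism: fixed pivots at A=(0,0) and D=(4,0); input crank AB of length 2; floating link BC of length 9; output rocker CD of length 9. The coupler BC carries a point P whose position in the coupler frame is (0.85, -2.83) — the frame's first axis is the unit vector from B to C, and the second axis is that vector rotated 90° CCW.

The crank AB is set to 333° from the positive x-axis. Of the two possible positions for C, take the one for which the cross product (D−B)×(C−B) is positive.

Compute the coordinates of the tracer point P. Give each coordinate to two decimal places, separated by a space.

A=(0,0), D=(4.00,0)
B = A + 2.00·(cos333°, sin333°) = (1.7820, -0.9080)
|BD| = 2.3966
circle(B,9.00) ∩ circle(D,9.00): a=1.1983, h=8.9199
  candidates: C₊=(-0.4883,7.8010) cross=21.378; C₋=(6.2703,-8.7089) cross=-21.378
  mode + wants cross > 0 → take C=(-0.4883,7.8010) (cross=21.378)
ex = (C−B)/|BC| = (-0.2523,0.9677); ey = (-0.9677,-0.2523)
P = B + 0.85·ex + -2.83·ey = (4.3061,0.6284)

4.31 0.63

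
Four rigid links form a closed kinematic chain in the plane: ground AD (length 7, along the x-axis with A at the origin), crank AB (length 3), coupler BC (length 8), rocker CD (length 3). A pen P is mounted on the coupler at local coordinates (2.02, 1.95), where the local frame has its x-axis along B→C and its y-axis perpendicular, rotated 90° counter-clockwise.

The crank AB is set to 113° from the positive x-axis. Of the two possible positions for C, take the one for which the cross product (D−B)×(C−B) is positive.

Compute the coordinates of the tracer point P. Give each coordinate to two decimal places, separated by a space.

0.79 4.77

A=(0,0), D=(7.00,0)
B = A + 3.00·(cos113°, sin113°) = (-1.1722, 2.7615)
|BD| = 8.6262
circle(B,8.00) ∩ circle(D,3.00): a=7.5011, h=2.7810
  candidates: C₊=(6.8244,2.9949) cross=23.990; C₋=(5.0438,-2.2745) cross=-23.990
  mode + wants cross > 0 → take C=(6.8244,2.9949) (cross=23.990)
ex = (C−B)/|BC| = (0.9996,0.0292); ey = (-0.0292,0.9996)
P = B + 2.02·ex + 1.95·ey = (0.7901,4.7696)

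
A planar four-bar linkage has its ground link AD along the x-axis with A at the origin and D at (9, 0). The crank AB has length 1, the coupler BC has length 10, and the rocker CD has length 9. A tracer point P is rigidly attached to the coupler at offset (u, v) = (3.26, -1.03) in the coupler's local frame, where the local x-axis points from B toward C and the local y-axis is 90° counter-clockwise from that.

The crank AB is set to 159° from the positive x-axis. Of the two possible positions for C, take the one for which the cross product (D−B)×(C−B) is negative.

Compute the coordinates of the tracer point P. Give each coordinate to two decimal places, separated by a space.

0.05 -2.92

A=(0,0), D=(9.00,0)
B = A + 1.00·(cos159°, sin159°) = (-0.9336, 0.3584)
|BD| = 9.9400
circle(B,10.00) ∩ circle(D,9.00): a=5.9258, h=8.0552
  candidates: C₊=(5.2787,8.1946) cross=80.069; C₋=(4.6979,-7.9052) cross=-80.069
  mode - wants cross < 0 → take C=(4.6979,-7.9052) (cross=-80.069)
ex = (C−B)/|BC| = (0.5631,-0.8264); ey = (0.8264,0.5631)
P = B + 3.26·ex + -1.03·ey = (0.0511,-2.9156)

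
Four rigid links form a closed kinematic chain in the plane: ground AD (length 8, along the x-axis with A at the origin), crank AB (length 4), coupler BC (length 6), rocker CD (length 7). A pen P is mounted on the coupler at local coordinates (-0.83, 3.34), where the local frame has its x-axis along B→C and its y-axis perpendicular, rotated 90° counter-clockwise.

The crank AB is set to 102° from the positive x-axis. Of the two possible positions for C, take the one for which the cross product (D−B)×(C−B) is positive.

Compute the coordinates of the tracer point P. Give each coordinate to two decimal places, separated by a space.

A=(0,0), D=(8.00,0)
B = A + 4.00·(cos102°, sin102°) = (-0.8316, 3.9126)
|BD| = 9.6595
circle(B,6.00) ∩ circle(D,7.00): a=4.1568, h=4.3267
  candidates: C₊=(4.7215,6.1848) cross=41.794; C₋=(1.2164,-1.7270) cross=-41.794
  mode + wants cross > 0 → take C=(4.7215,6.1848) (cross=41.794)
ex = (C−B)/|BC| = (0.9255,0.3787); ey = (-0.3787,0.9255)
P = B + -0.83·ex + 3.34·ey = (-2.8647,6.6895)

-2.86 6.69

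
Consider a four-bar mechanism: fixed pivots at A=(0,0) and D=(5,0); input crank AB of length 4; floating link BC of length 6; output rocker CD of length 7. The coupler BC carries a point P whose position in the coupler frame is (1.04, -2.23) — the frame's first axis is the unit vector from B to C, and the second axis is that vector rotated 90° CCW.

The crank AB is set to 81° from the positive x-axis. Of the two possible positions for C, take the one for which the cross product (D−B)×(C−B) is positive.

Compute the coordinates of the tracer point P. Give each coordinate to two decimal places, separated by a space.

2.64 2.54

A=(0,0), D=(5.00,0)
B = A + 4.00·(cos81°, sin81°) = (0.6257, 3.9508)
|BD| = 5.8943
circle(B,6.00) ∩ circle(D,7.00): a=1.8444, h=5.7095
  candidates: C₊=(5.8214,6.9516) cross=33.653; C₋=(-1.8324,-1.5226) cross=-33.653
  mode + wants cross > 0 → take C=(5.8214,6.9516) (cross=33.653)
ex = (C−B)/|BC| = (0.8659,0.5001); ey = (-0.5001,0.8659)
P = B + 1.04·ex + -2.23·ey = (2.6416,2.5399)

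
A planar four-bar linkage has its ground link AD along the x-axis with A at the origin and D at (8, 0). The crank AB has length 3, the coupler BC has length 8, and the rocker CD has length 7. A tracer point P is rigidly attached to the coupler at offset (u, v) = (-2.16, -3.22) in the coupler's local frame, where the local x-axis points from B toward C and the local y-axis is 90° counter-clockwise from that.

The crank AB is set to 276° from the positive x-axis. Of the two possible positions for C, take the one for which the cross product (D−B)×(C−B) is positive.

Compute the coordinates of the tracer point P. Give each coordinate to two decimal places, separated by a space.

2.72 -6.02

A=(0,0), D=(8.00,0)
B = A + 3.00·(cos276°, sin276°) = (0.3136, -2.9836)
|BD| = 8.2452
circle(B,8.00) ∩ circle(D,7.00): a=5.0322, h=6.2191
  candidates: C₊=(2.7544,4.6350) cross=51.277; C₋=(7.2552,-6.9603) cross=-51.277
  mode + wants cross > 0 → take C=(2.7544,4.6350) (cross=51.277)
ex = (C−B)/|BC| = (0.3051,0.9523); ey = (-0.9523,0.3051)
P = B + -2.16·ex + -3.22·ey = (2.7211,-6.0230)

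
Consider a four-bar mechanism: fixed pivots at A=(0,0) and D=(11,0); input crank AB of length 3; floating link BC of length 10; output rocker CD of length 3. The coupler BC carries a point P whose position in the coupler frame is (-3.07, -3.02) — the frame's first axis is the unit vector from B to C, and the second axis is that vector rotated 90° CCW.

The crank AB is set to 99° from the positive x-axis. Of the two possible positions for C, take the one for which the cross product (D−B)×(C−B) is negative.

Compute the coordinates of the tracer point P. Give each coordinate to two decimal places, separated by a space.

A=(0,0), D=(11.00,0)
B = A + 3.00·(cos99°, sin99°) = (-0.4693, 2.9631)
|BD| = 11.8459
circle(B,10.00) ∩ circle(D,3.00): a=9.7639, h=2.1600
  candidates: C₊=(9.5245,2.6121) cross=25.587; C₋=(8.4440,-1.5706) cross=-25.587
  mode - wants cross < 0 → take C=(8.4440,-1.5706) (cross=-25.587)
ex = (C−B)/|BC| = (0.8913,-0.4534); ey = (0.4534,0.8913)
P = B + -3.07·ex + -3.02·ey = (-4.5748,1.6631)

-4.57 1.66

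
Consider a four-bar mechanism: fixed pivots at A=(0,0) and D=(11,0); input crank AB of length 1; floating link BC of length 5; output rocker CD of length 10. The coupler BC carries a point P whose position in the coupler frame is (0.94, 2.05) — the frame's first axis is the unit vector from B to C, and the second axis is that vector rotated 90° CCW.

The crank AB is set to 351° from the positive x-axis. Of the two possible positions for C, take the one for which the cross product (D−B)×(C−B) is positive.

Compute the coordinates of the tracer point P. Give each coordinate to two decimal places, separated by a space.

A=(0,0), D=(11.00,0)
B = A + 1.00·(cos351°, sin351°) = (0.9877, -0.1564)
|BD| = 10.0135
circle(B,5.00) ∩ circle(D,10.00): a=1.2618, h=4.8382
  candidates: C₊=(2.1738,4.7008) cross=48.447; C₋=(2.3250,-4.9743) cross=-48.447
  mode + wants cross > 0 → take C=(2.1738,4.7008) (cross=48.447)
ex = (C−B)/|BC| = (0.2372,0.9715); ey = (-0.9715,0.2372)
P = B + 0.94·ex + 2.05·ey = (-0.7808,1.2430)

-0.78 1.24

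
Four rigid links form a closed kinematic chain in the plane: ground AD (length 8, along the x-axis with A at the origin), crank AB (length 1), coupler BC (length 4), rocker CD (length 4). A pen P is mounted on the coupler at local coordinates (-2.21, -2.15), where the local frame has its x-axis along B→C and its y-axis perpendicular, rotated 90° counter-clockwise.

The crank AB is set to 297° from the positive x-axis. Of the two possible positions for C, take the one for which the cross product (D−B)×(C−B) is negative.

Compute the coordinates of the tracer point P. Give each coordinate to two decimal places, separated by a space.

-2.14 -2.56

A=(0,0), D=(8.00,0)
B = A + 1.00·(cos297°, sin297°) = (0.4540, -0.8910)
|BD| = 7.5984
circle(B,4.00) ∩ circle(D,4.00): a=3.7992, h=1.2514
  candidates: C₊=(4.0803,0.7972) cross=9.509; C₋=(4.3737,-1.6883) cross=-9.509
  mode - wants cross < 0 → take C=(4.3737,-1.6883) (cross=-9.509)
ex = (C−B)/|BC| = (0.9799,-0.1993); ey = (0.1993,0.9799)
P = B + -2.21·ex + -2.15·ey = (-2.1402,-2.5574)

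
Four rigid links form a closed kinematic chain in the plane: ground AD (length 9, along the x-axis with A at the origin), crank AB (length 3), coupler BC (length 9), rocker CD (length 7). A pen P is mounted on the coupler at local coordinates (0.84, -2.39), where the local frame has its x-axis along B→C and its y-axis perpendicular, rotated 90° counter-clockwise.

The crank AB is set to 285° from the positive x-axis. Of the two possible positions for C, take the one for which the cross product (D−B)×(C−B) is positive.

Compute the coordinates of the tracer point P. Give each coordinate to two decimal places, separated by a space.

A=(0,0), D=(9.00,0)
B = A + 3.00·(cos285°, sin285°) = (0.7765, -2.8978)
|BD| = 8.7192
circle(B,9.00) ∩ circle(D,7.00): a=6.1946, h=6.5289
  candidates: C₊=(4.4491,5.3188) cross=56.927; C₋=(8.7888,-6.9968) cross=-56.927
  mode + wants cross > 0 → take C=(4.4491,5.3188) (cross=56.927)
ex = (C−B)/|BC| = (0.4081,0.9129); ey = (-0.9129,0.4081)
P = B + 0.84·ex + -2.39·ey = (3.3012,-3.1062)

3.30 -3.11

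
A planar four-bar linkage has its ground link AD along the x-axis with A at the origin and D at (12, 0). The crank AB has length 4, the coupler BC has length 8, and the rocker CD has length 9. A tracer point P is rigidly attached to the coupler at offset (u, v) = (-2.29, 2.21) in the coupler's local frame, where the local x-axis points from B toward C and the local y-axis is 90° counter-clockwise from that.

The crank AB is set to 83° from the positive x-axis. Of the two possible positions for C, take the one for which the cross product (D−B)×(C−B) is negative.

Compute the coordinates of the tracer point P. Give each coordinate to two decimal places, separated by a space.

1.61 6.95

A=(0,0), D=(12.00,0)
B = A + 4.00·(cos83°, sin83°) = (0.4875, 3.9702)
|BD| = 12.1779
circle(B,8.00) ∩ circle(D,9.00): a=5.3909, h=5.9108
  candidates: C₊=(7.5109,7.8005) cross=71.981; C₋=(3.6569,-3.3752) cross=-71.981
  mode - wants cross < 0 → take C=(3.6569,-3.3752) (cross=-71.981)
ex = (C−B)/|BC| = (0.3962,-0.9182); ey = (0.9182,0.3962)
P = B + -2.29·ex + 2.21·ey = (1.6094,6.9484)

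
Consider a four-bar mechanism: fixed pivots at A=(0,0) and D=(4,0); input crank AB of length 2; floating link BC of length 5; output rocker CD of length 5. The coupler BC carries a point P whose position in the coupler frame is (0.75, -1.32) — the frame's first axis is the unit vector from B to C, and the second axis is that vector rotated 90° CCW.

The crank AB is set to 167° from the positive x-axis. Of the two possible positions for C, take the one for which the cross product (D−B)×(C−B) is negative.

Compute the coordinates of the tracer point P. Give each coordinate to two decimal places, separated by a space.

A=(0,0), D=(4.00,0)
B = A + 2.00·(cos167°, sin167°) = (-1.9487, 0.4499)
|BD| = 5.9657
circle(B,5.00) ∩ circle(D,5.00): a=2.9829, h=4.0128
  candidates: C₊=(1.3283,4.2263) cross=23.939; C₋=(0.7230,-3.7764) cross=-23.939
  mode - wants cross < 0 → take C=(0.7230,-3.7764) (cross=-23.939)
ex = (C−B)/|BC| = (0.5343,-0.8453); ey = (0.8453,0.5343)
P = B + 0.75·ex + -1.32·ey = (-2.6637,-0.8894)

-2.66 -0.89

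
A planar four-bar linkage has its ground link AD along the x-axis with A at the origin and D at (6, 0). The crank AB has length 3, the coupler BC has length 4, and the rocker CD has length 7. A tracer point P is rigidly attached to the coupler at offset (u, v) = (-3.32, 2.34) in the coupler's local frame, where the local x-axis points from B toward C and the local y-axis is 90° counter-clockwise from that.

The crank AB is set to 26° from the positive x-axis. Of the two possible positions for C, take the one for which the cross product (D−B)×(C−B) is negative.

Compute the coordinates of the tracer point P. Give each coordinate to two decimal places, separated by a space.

6.66 0.43

A=(0,0), D=(6.00,0)
B = A + 3.00·(cos26°, sin26°) = (2.6964, 1.3151)
|BD| = 3.5558
circle(B,4.00) ∩ circle(D,7.00): a=-2.8625, h=2.7940
  candidates: C₊=(1.0702,4.9697) cross=9.935; C₋=(-0.9965,-0.2220) cross=-9.935
  mode - wants cross < 0 → take C=(-0.9965,-0.2220) (cross=-9.935)
ex = (C−B)/|BC| = (-0.9232,-0.3843); ey = (0.3843,-0.9232)
P = B + -3.32·ex + 2.34·ey = (6.6607,0.4306)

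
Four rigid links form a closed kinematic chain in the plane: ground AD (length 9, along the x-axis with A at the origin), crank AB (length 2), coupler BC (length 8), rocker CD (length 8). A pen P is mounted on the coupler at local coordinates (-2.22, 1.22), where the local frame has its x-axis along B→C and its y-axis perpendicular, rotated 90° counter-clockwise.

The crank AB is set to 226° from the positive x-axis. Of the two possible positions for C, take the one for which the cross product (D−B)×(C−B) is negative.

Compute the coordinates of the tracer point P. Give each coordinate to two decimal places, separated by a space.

A=(0,0), D=(9.00,0)
B = A + 2.00·(cos226°, sin226°) = (-1.3893, -1.4387)
|BD| = 10.4885
circle(B,8.00) ∩ circle(D,8.00): a=5.2442, h=6.0414
  candidates: C₊=(2.9767,5.2649) cross=63.365; C₋=(4.6340,-6.7036) cross=-63.365
  mode - wants cross < 0 → take C=(4.6340,-6.7036) (cross=-63.365)
ex = (C−B)/|BC| = (0.7529,-0.6581); ey = (0.6581,0.7529)
P = B + -2.22·ex + 1.22·ey = (-2.2579,0.9409)

-2.26 0.94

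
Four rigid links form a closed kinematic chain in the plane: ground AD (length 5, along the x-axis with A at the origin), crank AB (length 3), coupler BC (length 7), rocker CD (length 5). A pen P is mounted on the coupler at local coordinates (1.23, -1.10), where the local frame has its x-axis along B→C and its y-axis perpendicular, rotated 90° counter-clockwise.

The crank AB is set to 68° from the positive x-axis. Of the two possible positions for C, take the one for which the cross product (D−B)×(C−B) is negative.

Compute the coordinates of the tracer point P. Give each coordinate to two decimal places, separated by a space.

A=(0,0), D=(5.00,0)
B = A + 3.00·(cos68°, sin68°) = (1.1238, 2.7816)
|BD| = 4.7709
circle(B,7.00) ∩ circle(D,5.00): a=4.9007, h=4.9983
  candidates: C₊=(8.0195,3.9853) cross=23.847; C₋=(2.1913,-4.1366) cross=-23.847
  mode - wants cross < 0 → take C=(2.1913,-4.1366) (cross=-23.847)
ex = (C−B)/|BC| = (0.1525,-0.9883); ey = (0.9883,0.1525)
P = B + 1.23·ex + -1.10·ey = (0.2243,1.3982)

0.22 1.40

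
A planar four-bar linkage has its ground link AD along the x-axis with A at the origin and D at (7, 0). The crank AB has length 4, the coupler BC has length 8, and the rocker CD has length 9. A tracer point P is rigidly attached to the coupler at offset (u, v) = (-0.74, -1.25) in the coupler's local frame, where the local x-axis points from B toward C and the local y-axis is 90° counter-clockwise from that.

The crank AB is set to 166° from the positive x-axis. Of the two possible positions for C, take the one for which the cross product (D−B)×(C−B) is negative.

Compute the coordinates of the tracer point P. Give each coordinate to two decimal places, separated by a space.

A=(0,0), D=(7.00,0)
B = A + 4.00·(cos166°, sin166°) = (-3.8812, 0.9677)
|BD| = 10.9241
circle(B,8.00) ∩ circle(D,9.00): a=4.6840, h=6.4854
  candidates: C₊=(1.3589,7.0127) cross=70.847; C₋=(0.2099,-5.9071) cross=-70.847
  mode - wants cross < 0 → take C=(0.2099,-5.9071) (cross=-70.847)
ex = (C−B)/|BC| = (0.5114,-0.8594); ey = (0.8594,0.5114)
P = B + -0.74·ex + -1.25·ey = (-5.3338,0.9644)

-5.33 0.96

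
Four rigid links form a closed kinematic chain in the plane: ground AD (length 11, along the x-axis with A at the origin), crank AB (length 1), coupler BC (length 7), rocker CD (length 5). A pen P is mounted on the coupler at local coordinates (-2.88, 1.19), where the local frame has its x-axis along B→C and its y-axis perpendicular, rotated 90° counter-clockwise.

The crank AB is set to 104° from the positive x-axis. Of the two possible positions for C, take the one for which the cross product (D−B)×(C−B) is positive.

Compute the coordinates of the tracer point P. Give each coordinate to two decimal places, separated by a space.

-3.30 1.55

A=(0,0), D=(11.00,0)
B = A + 1.00·(cos104°, sin104°) = (-0.2419, 0.9703)
|BD| = 11.2837
circle(B,7.00) ∩ circle(D,5.00): a=6.7053, h=2.0096
  candidates: C₊=(6.6114,2.3958) cross=22.676; C₋=(6.2658,-1.6084) cross=-22.676
  mode + wants cross > 0 → take C=(6.6114,2.3958) (cross=22.676)
ex = (C−B)/|BC| = (0.9790,0.2036); ey = (-0.2036,0.9790)
P = B + -2.88·ex + 1.19·ey = (-3.3039,1.5488)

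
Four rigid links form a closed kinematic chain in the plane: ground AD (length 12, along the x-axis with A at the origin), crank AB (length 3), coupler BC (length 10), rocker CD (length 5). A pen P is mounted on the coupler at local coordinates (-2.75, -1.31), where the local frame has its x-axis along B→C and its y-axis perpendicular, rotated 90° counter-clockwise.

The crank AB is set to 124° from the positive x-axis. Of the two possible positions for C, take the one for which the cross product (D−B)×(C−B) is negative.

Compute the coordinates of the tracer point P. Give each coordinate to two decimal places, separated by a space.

-4.72 2.49

A=(0,0), D=(12.00,0)
B = A + 3.00·(cos124°, sin124°) = (-1.6776, 2.4871)
|BD| = 13.9019
circle(B,10.00) ∩ circle(D,5.00): a=9.6484, h=2.6283
  candidates: C₊=(8.2854,3.3469) cross=36.539; C₋=(7.3449,-1.8250) cross=-36.539
  mode - wants cross < 0 → take C=(7.3449,-1.8250) (cross=-36.539)
ex = (C−B)/|BC| = (0.9023,-0.4312); ey = (0.4312,0.9023)
P = B + -2.75·ex + -1.31·ey = (-4.7237,2.4910)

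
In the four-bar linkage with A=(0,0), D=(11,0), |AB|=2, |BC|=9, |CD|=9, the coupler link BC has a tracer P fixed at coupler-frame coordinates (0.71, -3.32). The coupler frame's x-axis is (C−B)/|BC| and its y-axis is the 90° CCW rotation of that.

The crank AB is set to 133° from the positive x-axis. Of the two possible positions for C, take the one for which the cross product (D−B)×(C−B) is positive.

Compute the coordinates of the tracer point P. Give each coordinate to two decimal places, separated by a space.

1.30 -0.65

A=(0,0), D=(11.00,0)
B = A + 2.00·(cos133°, sin133°) = (-1.3640, 1.4627)
|BD| = 12.4502
circle(B,9.00) ∩ circle(D,9.00): a=6.2251, h=6.4998
  candidates: C₊=(5.5816,7.1862) cross=80.925; C₋=(4.0544,-5.7235) cross=-80.925
  mode + wants cross > 0 → take C=(5.5816,7.1862) (cross=80.925)
ex = (C−B)/|BC| = (0.7717,0.6359); ey = (-0.6359,0.7717)
P = B + 0.71·ex + -3.32·ey = (1.2953,-0.6479)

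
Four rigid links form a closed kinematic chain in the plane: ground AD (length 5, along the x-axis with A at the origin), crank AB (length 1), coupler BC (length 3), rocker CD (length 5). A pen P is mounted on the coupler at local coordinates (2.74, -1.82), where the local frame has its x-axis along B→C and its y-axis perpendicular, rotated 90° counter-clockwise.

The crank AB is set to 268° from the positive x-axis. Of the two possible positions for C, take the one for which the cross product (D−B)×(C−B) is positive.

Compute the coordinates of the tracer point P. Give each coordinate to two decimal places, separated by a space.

A=(0,0), D=(5.00,0)
B = A + 1.00·(cos268°, sin268°) = (-0.0349, -0.9994)
|BD| = 5.1331
circle(B,3.00) ∩ circle(D,5.00): a=1.0081, h=2.8256
  candidates: C₊=(0.4037,1.9684) cross=14.504; C₋=(1.5040,-3.5746) cross=-14.504
  mode + wants cross > 0 → take C=(0.4037,1.9684) (cross=14.504)
ex = (C−B)/|BC| = (0.1462,0.9893); ey = (-0.9893,0.1462)
P = B + 2.74·ex + -1.82·ey = (2.1662,1.4450)

2.17 1.45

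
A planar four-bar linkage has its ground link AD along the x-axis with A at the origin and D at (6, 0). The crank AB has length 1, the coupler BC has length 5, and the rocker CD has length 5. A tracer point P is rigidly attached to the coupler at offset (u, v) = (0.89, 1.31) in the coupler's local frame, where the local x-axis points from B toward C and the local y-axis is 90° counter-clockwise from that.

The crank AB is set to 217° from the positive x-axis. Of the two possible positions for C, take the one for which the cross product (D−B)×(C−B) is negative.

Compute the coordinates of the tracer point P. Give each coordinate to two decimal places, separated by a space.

A=(0,0), D=(6.00,0)
B = A + 1.00·(cos217°, sin217°) = (-0.7986, -0.6018)
|BD| = 6.8252
circle(B,5.00) ∩ circle(D,5.00): a=3.4126, h=3.6543
  candidates: C₊=(2.2785,3.3392) cross=24.942; C₋=(2.9229,-3.9410) cross=-24.942
  mode - wants cross < 0 → take C=(2.9229,-3.9410) (cross=-24.942)
ex = (C−B)/|BC| = (0.7443,-0.6678); ey = (0.6678,0.7443)
P = B + 0.89·ex + 1.31·ey = (0.7387,-0.2211)

0.74 -0.22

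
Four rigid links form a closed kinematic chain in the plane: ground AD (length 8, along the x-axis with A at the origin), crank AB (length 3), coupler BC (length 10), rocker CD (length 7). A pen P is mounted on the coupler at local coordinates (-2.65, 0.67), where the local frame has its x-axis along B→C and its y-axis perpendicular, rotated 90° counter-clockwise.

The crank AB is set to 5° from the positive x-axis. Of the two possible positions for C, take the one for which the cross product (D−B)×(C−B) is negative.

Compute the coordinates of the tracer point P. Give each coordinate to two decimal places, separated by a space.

1.53 2.57

A=(0,0), D=(8.00,0)
B = A + 3.00·(cos5°, sin5°) = (2.9886, 0.2615)
|BD| = 5.0182
circle(B,10.00) ∩ circle(D,7.00): a=7.5906, h=6.5102
  candidates: C₊=(10.9081,6.3674) cross=32.670; C₋=(10.2297,-6.6354) cross=-32.670
  mode - wants cross < 0 → take C=(10.2297,-6.6354) (cross=-32.670)
ex = (C−B)/|BC| = (0.7241,-0.6897); ey = (0.6897,0.7241)
P = B + -2.65·ex + 0.67·ey = (1.5318,2.5743)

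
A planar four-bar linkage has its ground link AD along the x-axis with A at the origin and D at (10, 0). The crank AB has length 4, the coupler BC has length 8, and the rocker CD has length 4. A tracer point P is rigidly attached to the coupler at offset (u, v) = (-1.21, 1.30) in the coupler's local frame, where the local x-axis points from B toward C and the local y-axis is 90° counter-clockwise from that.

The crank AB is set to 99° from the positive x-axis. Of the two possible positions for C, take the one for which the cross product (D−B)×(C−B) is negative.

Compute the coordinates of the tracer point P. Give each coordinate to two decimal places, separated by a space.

A=(0,0), D=(10.00,0)
B = A + 4.00·(cos99°, sin99°) = (-0.6257, 3.9508)
|BD| = 11.3364
circle(B,8.00) ∩ circle(D,4.00): a=7.7853, h=1.8410
  candidates: C₊=(7.3131,2.9632) cross=20.871; C₋=(6.0299,-0.4880) cross=-20.871
  mode - wants cross < 0 → take C=(6.0299,-0.4880) (cross=-20.871)
ex = (C−B)/|BC| = (0.8320,-0.5548); ey = (0.5548,0.8320)
P = B + -1.21·ex + 1.30·ey = (-0.9111,5.7037)

-0.91 5.70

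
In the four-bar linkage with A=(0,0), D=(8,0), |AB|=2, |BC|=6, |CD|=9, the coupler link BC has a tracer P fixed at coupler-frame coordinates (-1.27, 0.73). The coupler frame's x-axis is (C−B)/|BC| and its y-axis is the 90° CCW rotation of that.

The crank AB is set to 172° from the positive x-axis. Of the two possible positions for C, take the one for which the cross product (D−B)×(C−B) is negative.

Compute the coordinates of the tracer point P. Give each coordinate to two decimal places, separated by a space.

-1.87 1.74

A=(0,0), D=(8.00,0)
B = A + 2.00·(cos172°, sin172°) = (-1.9805, 0.2783)
|BD| = 9.9844
circle(B,6.00) ∩ circle(D,9.00): a=2.7387, h=5.3385
  candidates: C₊=(0.9059,5.5384) cross=53.302; C₋=(0.6083,-5.1344) cross=-53.302
  mode - wants cross < 0 → take C=(0.6083,-5.1344) (cross=-53.302)
ex = (C−B)/|BC| = (0.4315,-0.9021); ey = (0.9021,0.4315)
P = B + -1.27·ex + 0.73·ey = (-1.8699,1.7390)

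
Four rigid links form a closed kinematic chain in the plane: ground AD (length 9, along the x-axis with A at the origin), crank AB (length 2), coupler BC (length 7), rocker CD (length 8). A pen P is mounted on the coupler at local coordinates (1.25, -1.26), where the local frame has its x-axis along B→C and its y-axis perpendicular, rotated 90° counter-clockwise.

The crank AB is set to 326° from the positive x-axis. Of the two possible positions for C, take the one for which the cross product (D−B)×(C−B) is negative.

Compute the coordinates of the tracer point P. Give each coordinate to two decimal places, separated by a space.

1.23 -2.84

A=(0,0), D=(9.00,0)
B = A + 2.00·(cos326°, sin326°) = (1.6581, -1.1184)
|BD| = 7.4266
circle(B,7.00) ∩ circle(D,8.00): a=2.7034, h=6.4569
  candidates: C₊=(3.3583,5.6720) cross=47.953; C₋=(5.3030,-7.0945) cross=-47.953
  mode - wants cross < 0 → take C=(5.3030,-7.0945) (cross=-47.953)
ex = (C−B)/|BC| = (0.5207,-0.8537); ey = (0.8537,0.5207)
P = B + 1.25·ex + -1.26·ey = (1.2333,-2.8416)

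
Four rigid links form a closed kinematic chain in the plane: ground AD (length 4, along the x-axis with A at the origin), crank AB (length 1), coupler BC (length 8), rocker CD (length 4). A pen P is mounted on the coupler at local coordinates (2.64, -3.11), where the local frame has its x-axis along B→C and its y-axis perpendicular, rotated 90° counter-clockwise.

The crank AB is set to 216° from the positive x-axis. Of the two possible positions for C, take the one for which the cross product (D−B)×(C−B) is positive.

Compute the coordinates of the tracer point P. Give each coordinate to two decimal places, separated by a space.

3.03 -1.98

A=(0,0), D=(4.00,0)
B = A + 1.00·(cos216°, sin216°) = (-0.8090, -0.5878)
|BD| = 4.8448
circle(B,8.00) ∩ circle(D,4.00): a=7.3762, h=3.0971
  candidates: C₊=(6.1369,3.3814) cross=15.005; C₋=(6.8884,-2.7671) cross=-15.005
  mode + wants cross > 0 → take C=(6.1369,3.3814) (cross=15.005)
ex = (C−B)/|BC| = (0.8682,0.4961); ey = (-0.4961,0.8682)
P = B + 2.64·ex + -3.11·ey = (3.0261,-1.9782)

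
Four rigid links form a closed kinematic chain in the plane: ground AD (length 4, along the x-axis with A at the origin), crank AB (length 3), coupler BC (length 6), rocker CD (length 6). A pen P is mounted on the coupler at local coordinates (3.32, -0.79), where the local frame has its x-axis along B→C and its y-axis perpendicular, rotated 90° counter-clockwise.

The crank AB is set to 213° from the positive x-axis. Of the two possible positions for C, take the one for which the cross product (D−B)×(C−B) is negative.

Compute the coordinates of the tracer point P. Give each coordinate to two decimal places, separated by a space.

-0.57 -4.44

A=(0,0), D=(4.00,0)
B = A + 3.00·(cos213°, sin213°) = (-2.5160, -1.6339)
|BD| = 6.7177
circle(B,6.00) ∩ circle(D,6.00): a=3.3589, h=4.9717
  candidates: C₊=(-0.4672,4.0055) cross=33.399; C₋=(1.9512,-5.6394) cross=-33.399
  mode - wants cross < 0 → take C=(1.9512,-5.6394) (cross=-33.399)
ex = (C−B)/|BC| = (0.7445,-0.6676); ey = (0.6676,0.7445)
P = B + 3.32·ex + -0.79·ey = (-0.5715,-4.4385)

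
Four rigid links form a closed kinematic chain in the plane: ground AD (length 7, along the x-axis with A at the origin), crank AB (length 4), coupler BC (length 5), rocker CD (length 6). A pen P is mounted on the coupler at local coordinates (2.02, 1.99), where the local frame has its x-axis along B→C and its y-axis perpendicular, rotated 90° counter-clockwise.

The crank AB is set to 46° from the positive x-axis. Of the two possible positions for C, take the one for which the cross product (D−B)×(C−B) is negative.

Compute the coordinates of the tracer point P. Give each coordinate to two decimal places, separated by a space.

4.09 0.36

A=(0,0), D=(7.00,0)
B = A + 4.00·(cos46°, sin46°) = (2.7786, 2.8774)
|BD| = 5.1087
circle(B,5.00) ∩ circle(D,6.00): a=1.4778, h=4.7766
  candidates: C₊=(6.6900,5.9920) cross=24.403; C₋=(1.3094,-1.9019) cross=-24.403
  mode - wants cross < 0 → take C=(1.3094,-1.9019) (cross=-24.403)
ex = (C−B)/|BC| = (-0.2938,-0.9559); ey = (0.9559,-0.2938)
P = B + 2.02·ex + 1.99·ey = (4.0872,0.3618)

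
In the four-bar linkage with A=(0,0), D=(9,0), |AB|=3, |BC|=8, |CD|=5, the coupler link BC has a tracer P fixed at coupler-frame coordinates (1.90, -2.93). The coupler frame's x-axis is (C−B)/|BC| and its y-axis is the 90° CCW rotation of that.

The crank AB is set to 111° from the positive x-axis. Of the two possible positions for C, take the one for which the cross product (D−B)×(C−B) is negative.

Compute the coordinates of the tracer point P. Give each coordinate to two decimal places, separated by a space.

-1.69 -0.64

A=(0,0), D=(9.00,0)
B = A + 3.00·(cos111°, sin111°) = (-1.0751, 2.8007)
|BD| = 10.4571
circle(B,8.00) ∩ circle(D,5.00): a=7.0933, h=3.6993
  candidates: C₊=(6.7499,4.4651) cross=38.684; C₋=(4.7683,-2.6632) cross=-38.684
  mode - wants cross < 0 → take C=(4.7683,-2.6632) (cross=-38.684)
ex = (C−B)/|BC| = (0.7304,-0.6830); ey = (0.6830,0.7304)
P = B + 1.90·ex + -2.93·ey = (-1.6885,-0.6371)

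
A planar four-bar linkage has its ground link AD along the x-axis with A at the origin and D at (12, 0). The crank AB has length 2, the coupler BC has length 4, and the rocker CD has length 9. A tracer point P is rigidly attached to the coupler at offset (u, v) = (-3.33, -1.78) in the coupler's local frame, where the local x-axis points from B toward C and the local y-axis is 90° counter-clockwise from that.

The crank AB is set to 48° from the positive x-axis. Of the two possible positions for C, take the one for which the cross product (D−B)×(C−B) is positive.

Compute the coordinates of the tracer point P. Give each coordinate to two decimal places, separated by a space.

A=(0,0), D=(12.00,0)
B = A + 2.00·(cos48°, sin48°) = (1.3383, 1.4863)
|BD| = 10.7648
circle(B,4.00) ∩ circle(D,9.00): a=2.3633, h=3.2272
  candidates: C₊=(4.1245,4.3563) cross=34.740; C₋=(3.2334,-2.0363) cross=-34.740
  mode + wants cross > 0 → take C=(4.1245,4.3563) (cross=34.740)
ex = (C−B)/|BC| = (0.6966,0.7175); ey = (-0.7175,0.6966)
P = B + -3.33·ex + -1.78·ey = (0.2958,-2.1428)

0.30 -2.14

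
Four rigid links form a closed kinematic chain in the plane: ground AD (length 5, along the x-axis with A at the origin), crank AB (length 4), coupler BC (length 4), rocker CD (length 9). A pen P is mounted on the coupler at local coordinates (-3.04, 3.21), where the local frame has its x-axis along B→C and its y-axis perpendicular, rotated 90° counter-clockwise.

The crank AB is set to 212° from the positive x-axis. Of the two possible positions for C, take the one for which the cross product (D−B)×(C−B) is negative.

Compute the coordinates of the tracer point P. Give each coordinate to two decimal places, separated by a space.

A=(0,0), D=(5.00,0)
B = A + 4.00·(cos212°, sin212°) = (-3.3922, -2.1197)
|BD| = 8.6557
circle(B,4.00) ∩ circle(D,9.00): a=0.5731, h=3.9587
  candidates: C₊=(-3.8059,1.8589) cross=34.266; C₋=(-1.8671,-5.8175) cross=-34.266
  mode - wants cross < 0 → take C=(-1.8671,-5.8175) (cross=-34.266)
ex = (C−B)/|BC| = (0.3813,-0.9245); ey = (0.9245,0.3813)
P = B + -3.04·ex + 3.21·ey = (-1.5838,1.9146)

-1.58 1.91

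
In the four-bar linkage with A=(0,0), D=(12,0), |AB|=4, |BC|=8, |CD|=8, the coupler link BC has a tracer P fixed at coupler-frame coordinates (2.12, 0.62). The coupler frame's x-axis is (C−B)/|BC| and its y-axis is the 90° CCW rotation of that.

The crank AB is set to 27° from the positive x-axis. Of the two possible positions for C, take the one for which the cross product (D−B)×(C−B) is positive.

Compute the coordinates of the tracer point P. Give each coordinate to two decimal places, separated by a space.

4.62 3.76

A=(0,0), D=(12.00,0)
B = A + 4.00·(cos27°, sin27°) = (3.5640, 1.8160)
|BD| = 8.6292
circle(B,8.00) ∩ circle(D,8.00): a=4.3146, h=6.7368
  candidates: C₊=(9.1997,7.4939) cross=58.133; C₋=(6.3643,-5.6779) cross=-58.133
  mode + wants cross > 0 → take C=(9.1997,7.4939) (cross=58.133)
ex = (C−B)/|BC| = (0.7045,0.7097); ey = (-0.7097,0.7045)
P = B + 2.12·ex + 0.62·ey = (4.6174,3.7574)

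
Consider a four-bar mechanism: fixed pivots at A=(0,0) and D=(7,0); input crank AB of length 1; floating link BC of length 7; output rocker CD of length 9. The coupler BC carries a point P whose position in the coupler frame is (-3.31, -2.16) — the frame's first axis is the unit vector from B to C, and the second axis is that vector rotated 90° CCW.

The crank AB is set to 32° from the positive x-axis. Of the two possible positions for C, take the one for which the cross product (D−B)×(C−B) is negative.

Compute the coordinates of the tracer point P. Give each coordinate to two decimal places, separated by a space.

A=(0,0), D=(7.00,0)
B = A + 1.00·(cos32°, sin32°) = (0.8480, 0.5299)
|BD| = 6.1747
circle(B,7.00) ∩ circle(D,9.00): a=0.4962, h=6.9824
  candidates: C₊=(1.9416,7.4440) cross=43.114; C₋=(0.7431,-6.4693) cross=-43.114
  mode - wants cross < 0 → take C=(0.7431,-6.4693) (cross=-43.114)
ex = (C−B)/|BC| = (-0.0150,-0.9999); ey = (0.9999,-0.0150)
P = B + -3.31·ex + -2.16·ey = (-1.2621,3.8719)

-1.26 3.87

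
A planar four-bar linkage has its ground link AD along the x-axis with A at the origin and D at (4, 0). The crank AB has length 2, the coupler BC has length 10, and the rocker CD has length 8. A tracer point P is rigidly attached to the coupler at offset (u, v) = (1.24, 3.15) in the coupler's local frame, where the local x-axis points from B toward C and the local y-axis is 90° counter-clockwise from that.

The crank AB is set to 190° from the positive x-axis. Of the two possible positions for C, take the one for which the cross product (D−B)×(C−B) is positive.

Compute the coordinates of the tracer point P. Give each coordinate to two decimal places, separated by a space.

A=(0,0), D=(4.00,0)
B = A + 2.00·(cos190°, sin190°) = (-1.9696, -0.3473)
|BD| = 5.9797
circle(B,10.00) ∩ circle(D,8.00): a=6.0000, h=8.0000
  candidates: C₊=(3.5557,7.9877) cross=47.838; C₋=(4.4849,-7.9853) cross=-47.838
  mode + wants cross > 0 → take C=(3.5557,7.9877) (cross=47.838)
ex = (C−B)/|BC| = (0.5525,0.8335); ey = (-0.8335,0.5525)
P = B + 1.24·ex + 3.15·ey = (-3.9100,2.4267)

-3.91 2.43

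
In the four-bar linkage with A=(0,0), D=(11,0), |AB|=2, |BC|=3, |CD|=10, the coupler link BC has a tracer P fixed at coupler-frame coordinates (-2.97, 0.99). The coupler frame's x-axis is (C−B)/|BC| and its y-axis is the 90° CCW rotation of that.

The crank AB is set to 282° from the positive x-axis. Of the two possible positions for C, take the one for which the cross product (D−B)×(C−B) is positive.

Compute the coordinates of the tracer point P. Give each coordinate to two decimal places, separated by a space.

A=(0,0), D=(11.00,0)
B = A + 2.00·(cos282°, sin282°) = (0.4158, -1.9563)
|BD| = 10.7635
circle(B,3.00) ∩ circle(D,10.00): a=1.1545, h=2.7690
  candidates: C₊=(1.0478,0.9764) cross=29.804; C₋=(2.0543,-4.4693) cross=-29.804
  mode + wants cross > 0 → take C=(1.0478,0.9764) (cross=29.804)
ex = (C−B)/|BC| = (0.2107,0.9776); ey = (-0.9776,0.2107)
P = B + -2.97·ex + 0.99·ey = (-1.1776,-4.6511)

-1.18 -4.65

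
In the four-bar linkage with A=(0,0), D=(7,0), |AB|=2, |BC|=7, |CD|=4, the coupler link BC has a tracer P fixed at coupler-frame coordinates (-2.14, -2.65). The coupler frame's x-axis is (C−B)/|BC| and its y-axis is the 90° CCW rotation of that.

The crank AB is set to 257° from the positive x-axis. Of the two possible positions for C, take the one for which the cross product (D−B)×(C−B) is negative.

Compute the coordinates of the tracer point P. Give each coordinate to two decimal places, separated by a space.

A=(0,0), D=(7.00,0)
B = A + 2.00·(cos257°, sin257°) = (-0.4499, -1.9487)
|BD| = 7.7006
circle(B,7.00) ∩ circle(D,4.00): a=5.9930, h=3.6172
  candidates: C₊=(4.4326,3.0673) cross=27.855; C₋=(6.2634,-3.9316) cross=-27.855
  mode - wants cross < 0 → take C=(6.2634,-3.9316) (cross=-27.855)
ex = (C−B)/|BC| = (0.9590,-0.2833); ey = (0.2833,0.9590)
P = B + -2.14·ex + -2.65·ey = (-3.2529,-3.8840)

-3.25 -3.88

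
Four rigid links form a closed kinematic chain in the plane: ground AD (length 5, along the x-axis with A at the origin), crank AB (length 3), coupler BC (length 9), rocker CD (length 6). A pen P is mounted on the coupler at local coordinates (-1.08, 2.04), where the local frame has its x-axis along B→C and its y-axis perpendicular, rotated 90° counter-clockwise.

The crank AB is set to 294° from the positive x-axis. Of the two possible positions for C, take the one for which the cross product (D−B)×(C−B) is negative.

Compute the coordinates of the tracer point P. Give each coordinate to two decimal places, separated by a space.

0.19 -0.67

A=(0,0), D=(5.00,0)
B = A + 3.00·(cos294°, sin294°) = (1.2202, -2.7406)
|BD| = 4.6688
circle(B,9.00) ∩ circle(D,6.00): a=7.1536, h=5.4613
  candidates: C₊=(3.8058,5.8800) cross=25.498; C₋=(10.2175,-2.9628) cross=-25.498
  mode - wants cross < 0 → take C=(10.2175,-2.9628) (cross=-25.498)
ex = (C−B)/|BC| = (0.9997,-0.0247); ey = (0.0247,0.9997)
P = B + -1.08·ex + 2.04·ey = (0.1909,-0.6746)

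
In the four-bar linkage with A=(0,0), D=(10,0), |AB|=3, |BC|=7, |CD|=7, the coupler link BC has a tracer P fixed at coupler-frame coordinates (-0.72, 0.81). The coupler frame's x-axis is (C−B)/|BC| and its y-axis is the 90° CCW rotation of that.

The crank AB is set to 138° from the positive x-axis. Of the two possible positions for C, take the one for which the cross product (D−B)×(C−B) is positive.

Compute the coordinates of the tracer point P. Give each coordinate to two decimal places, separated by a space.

-3.17 2.55

A=(0,0), D=(10.00,0)
B = A + 3.00·(cos138°, sin138°) = (-2.2294, 2.0074)
|BD| = 12.3931
circle(B,7.00) ∩ circle(D,7.00): a=6.1965, h=3.2562
  candidates: C₊=(4.4127,4.2169) cross=40.354; C₋=(3.3579,-2.2095) cross=-40.354
  mode + wants cross > 0 → take C=(4.4127,4.2169) (cross=40.354)
ex = (C−B)/|BC| = (0.9489,0.3156); ey = (-0.3156,0.9489)
P = B + -0.72·ex + 0.81·ey = (-3.1683,2.5487)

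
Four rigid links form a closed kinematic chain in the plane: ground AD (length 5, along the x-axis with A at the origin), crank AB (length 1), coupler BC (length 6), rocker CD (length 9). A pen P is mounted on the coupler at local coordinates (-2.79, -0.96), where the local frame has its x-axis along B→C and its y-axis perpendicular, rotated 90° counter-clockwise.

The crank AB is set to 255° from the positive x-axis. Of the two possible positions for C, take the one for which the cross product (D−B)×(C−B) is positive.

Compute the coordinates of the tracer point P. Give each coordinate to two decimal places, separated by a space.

1.80 -3.08

A=(0,0), D=(5.00,0)
B = A + 1.00·(cos255°, sin255°) = (-0.2588, -0.9659)
|BD| = 5.3468
circle(B,6.00) ∩ circle(D,9.00): a=-1.5347, h=5.8004
  candidates: C₊=(-2.8162,4.4618) cross=31.014; C₋=(-0.7204,-6.9481) cross=-31.014
  mode + wants cross > 0 → take C=(-2.8162,4.4618) (cross=31.014)
ex = (C−B)/|BC| = (-0.4262,0.9046); ey = (-0.9046,-0.4262)
P = B + -2.79·ex + -0.96·ey = (1.7988,-3.0806)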